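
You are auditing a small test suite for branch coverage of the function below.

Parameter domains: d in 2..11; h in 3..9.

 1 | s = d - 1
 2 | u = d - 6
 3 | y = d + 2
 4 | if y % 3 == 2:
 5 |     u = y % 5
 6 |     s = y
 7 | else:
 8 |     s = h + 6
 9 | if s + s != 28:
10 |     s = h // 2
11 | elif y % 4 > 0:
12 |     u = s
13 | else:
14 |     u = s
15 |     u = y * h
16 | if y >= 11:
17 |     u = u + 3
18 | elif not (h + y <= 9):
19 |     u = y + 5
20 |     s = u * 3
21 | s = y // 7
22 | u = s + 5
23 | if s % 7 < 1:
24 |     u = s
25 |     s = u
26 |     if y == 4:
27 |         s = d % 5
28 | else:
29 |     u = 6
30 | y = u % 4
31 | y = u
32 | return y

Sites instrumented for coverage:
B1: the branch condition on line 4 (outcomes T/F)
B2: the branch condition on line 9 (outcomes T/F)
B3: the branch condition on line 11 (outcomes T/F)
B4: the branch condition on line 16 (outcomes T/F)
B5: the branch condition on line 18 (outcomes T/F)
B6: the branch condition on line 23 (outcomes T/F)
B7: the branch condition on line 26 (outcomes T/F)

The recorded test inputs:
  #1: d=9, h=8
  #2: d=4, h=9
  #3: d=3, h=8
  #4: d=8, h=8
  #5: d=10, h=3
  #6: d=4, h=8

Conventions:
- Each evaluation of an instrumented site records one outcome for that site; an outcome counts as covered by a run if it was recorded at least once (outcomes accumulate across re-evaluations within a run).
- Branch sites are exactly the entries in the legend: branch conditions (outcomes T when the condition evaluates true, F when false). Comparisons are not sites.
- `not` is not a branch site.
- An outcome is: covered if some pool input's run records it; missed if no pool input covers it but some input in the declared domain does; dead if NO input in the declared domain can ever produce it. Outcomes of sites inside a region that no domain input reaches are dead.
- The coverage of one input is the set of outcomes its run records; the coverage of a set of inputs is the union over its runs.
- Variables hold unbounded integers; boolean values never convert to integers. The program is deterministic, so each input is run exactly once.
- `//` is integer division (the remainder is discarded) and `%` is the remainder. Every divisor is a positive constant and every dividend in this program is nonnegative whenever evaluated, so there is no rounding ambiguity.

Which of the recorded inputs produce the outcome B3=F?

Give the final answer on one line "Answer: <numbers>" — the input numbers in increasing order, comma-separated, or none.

input #1 (d=9, h=8): misses B3=F
input #2 (d=4, h=9): misses B3=F
input #3 (d=3, h=8): misses B3=F
input #4 (d=8, h=8): misses B3=F
input #5 (d=10, h=3): misses B3=F
input #6 (d=4, h=8): misses B3=F

Answer: none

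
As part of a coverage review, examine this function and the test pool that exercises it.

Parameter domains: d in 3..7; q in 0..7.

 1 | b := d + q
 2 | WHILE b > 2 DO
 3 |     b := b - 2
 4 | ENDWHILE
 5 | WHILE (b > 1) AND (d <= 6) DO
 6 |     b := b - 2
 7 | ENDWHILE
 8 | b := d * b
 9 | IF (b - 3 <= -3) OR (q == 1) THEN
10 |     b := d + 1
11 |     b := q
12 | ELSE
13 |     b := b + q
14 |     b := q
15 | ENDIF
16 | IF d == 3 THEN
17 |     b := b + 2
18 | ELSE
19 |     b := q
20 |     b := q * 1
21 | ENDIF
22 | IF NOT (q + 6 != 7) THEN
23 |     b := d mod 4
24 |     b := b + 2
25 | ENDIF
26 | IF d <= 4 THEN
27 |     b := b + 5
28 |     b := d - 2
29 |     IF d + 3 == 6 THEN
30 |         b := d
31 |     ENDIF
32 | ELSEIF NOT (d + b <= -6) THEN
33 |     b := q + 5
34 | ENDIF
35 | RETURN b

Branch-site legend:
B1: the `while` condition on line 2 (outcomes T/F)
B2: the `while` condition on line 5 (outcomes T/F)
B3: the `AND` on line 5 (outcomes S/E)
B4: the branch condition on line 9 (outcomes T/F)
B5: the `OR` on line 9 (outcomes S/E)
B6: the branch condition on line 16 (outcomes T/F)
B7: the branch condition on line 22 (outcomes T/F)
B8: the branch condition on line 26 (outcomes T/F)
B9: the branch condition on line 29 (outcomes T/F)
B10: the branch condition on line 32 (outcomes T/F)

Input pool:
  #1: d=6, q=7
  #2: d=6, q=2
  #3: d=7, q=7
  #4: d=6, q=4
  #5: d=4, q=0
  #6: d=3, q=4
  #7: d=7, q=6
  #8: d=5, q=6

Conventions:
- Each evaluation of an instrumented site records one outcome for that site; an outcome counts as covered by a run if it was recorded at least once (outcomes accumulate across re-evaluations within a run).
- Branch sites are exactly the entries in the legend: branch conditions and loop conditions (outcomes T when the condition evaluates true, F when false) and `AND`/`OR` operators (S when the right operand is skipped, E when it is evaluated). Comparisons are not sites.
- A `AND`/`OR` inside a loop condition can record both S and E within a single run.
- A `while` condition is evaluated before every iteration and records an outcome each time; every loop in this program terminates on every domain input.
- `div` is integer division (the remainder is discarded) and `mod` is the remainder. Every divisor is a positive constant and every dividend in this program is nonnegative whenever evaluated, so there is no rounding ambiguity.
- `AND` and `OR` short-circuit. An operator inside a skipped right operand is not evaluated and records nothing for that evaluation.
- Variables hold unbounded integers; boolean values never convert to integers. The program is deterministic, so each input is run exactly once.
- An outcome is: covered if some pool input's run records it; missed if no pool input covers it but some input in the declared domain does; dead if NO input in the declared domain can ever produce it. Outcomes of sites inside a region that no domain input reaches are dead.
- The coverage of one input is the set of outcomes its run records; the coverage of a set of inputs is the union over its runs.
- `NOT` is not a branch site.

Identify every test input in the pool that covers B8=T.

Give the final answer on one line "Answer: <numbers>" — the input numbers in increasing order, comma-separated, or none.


input #1 (d=6, q=7): does not produce B8=T
input #2 (d=6, q=2): does not produce B8=T
input #3 (d=7, q=7): does not produce B8=T
input #4 (d=6, q=4): does not produce B8=T
input #5 (d=4, q=0): produces B8=T
input #6 (d=3, q=4): produces B8=T
input #7 (d=7, q=6): does not produce B8=T
input #8 (d=5, q=6): does not produce B8=T
Answer: 5, 6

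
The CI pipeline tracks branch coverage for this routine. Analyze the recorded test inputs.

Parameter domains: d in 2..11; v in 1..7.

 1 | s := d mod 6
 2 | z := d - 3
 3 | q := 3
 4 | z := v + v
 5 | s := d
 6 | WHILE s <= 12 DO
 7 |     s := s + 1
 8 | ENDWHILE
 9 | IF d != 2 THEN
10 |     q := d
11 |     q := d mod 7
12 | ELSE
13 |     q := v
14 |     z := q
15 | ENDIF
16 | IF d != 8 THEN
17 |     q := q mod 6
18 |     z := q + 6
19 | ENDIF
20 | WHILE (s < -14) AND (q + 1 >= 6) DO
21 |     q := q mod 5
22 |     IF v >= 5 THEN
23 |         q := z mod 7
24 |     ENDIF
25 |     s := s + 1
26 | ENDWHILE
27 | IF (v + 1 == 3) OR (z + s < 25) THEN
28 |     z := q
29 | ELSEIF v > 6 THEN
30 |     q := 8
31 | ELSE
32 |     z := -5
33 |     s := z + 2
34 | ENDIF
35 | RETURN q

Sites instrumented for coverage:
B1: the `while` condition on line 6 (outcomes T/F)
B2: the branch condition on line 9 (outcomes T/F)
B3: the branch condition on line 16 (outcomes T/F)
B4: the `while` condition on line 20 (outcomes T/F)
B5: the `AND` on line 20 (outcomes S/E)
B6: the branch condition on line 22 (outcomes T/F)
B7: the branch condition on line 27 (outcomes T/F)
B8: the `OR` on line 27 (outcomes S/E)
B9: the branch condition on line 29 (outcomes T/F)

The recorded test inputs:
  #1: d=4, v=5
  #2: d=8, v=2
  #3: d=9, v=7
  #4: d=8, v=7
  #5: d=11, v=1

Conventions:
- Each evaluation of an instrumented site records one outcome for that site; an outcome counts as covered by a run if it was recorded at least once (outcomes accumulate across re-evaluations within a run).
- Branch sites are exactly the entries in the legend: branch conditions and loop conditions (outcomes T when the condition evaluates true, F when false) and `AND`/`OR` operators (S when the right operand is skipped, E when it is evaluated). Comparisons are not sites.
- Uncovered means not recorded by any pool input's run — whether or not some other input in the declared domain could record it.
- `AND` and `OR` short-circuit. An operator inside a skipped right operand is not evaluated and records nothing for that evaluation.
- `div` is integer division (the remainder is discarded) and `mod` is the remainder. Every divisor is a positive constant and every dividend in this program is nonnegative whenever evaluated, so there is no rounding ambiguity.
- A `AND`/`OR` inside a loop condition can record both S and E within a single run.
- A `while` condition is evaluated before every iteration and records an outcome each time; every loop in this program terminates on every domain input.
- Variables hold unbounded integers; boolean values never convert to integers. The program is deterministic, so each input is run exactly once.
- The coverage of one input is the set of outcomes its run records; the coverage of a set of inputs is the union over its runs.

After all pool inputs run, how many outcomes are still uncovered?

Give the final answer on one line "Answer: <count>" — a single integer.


#1 (d=4, v=5) -> covered: B1=T, B1=F, B2=T, B3=T, B4=F, B5=S, B7=T, B8=E
#2 (d=8, v=2) -> covered: B1=T, B1=F, B2=T, B3=F, B4=F, B5=S, B7=T, B8=S
#3 (d=9, v=7) -> covered: B1=T, B1=F, B2=T, B3=T, B4=F, B5=S, B7=T, B8=E
#4 (d=8, v=7) -> covered: B1=T, B1=F, B2=T, B3=F, B4=F, B5=S, B7=F, B8=E, B9=T
#5 (d=11, v=1) -> covered: B1=T, B1=F, B2=T, B3=T, B4=F, B5=S, B7=T, B8=E
union over the pool: B1=T, B1=F, B2=T, B3=T, B3=F, B4=F, B5=S, B7=T, B7=F, B8=S, B8=E, B9=T
uncovered (6 of 18): B2=F, B4=T, B5=E, B6=T, B6=F, B9=F
Answer: 6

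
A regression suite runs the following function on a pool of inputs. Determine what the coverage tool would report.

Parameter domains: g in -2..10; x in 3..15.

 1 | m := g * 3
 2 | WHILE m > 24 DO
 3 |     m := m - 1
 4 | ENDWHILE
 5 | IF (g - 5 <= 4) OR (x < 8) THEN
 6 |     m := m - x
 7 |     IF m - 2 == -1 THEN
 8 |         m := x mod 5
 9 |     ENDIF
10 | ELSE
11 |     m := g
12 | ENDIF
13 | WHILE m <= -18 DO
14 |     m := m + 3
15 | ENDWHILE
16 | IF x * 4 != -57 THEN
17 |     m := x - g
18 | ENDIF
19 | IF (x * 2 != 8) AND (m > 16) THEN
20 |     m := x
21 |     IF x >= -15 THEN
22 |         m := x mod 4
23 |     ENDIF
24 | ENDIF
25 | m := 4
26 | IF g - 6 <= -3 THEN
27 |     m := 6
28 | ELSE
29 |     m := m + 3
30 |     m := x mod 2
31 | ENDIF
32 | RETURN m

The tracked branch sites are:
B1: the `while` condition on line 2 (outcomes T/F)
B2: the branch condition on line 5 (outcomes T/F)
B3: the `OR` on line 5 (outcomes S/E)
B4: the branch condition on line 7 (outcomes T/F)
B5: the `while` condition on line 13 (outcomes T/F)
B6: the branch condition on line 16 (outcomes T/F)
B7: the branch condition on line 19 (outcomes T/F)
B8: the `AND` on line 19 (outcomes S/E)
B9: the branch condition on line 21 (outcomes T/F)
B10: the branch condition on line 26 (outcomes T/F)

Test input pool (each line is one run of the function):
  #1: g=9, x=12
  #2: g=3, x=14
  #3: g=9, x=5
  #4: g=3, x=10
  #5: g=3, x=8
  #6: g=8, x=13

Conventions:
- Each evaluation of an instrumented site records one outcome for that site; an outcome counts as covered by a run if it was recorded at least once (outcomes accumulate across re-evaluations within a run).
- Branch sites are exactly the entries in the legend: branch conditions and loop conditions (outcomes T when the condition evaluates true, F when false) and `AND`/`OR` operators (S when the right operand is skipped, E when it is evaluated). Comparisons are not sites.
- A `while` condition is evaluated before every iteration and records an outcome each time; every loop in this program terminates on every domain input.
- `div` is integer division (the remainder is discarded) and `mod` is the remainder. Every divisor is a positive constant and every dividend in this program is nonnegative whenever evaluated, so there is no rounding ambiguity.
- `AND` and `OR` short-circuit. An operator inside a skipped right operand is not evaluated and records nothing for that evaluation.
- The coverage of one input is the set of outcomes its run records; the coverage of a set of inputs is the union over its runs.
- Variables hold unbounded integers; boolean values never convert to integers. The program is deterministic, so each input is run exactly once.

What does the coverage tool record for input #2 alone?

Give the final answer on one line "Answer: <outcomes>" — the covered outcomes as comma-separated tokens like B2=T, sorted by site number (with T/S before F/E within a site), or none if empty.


Running input #2 (g=3, x=14), event by event:
  B1->F, B3->S, B2->T, B4->F, B5->F, B6->T, B8->E, B7->F, B10->T
deduplicating events, the covered set is: B1=F, B2=T, B3=S, B4=F, B5=F, B6=T, B7=F, B8=E, B10=T
Answer: B1=F, B2=T, B3=S, B4=F, B5=F, B6=T, B7=F, B8=E, B10=T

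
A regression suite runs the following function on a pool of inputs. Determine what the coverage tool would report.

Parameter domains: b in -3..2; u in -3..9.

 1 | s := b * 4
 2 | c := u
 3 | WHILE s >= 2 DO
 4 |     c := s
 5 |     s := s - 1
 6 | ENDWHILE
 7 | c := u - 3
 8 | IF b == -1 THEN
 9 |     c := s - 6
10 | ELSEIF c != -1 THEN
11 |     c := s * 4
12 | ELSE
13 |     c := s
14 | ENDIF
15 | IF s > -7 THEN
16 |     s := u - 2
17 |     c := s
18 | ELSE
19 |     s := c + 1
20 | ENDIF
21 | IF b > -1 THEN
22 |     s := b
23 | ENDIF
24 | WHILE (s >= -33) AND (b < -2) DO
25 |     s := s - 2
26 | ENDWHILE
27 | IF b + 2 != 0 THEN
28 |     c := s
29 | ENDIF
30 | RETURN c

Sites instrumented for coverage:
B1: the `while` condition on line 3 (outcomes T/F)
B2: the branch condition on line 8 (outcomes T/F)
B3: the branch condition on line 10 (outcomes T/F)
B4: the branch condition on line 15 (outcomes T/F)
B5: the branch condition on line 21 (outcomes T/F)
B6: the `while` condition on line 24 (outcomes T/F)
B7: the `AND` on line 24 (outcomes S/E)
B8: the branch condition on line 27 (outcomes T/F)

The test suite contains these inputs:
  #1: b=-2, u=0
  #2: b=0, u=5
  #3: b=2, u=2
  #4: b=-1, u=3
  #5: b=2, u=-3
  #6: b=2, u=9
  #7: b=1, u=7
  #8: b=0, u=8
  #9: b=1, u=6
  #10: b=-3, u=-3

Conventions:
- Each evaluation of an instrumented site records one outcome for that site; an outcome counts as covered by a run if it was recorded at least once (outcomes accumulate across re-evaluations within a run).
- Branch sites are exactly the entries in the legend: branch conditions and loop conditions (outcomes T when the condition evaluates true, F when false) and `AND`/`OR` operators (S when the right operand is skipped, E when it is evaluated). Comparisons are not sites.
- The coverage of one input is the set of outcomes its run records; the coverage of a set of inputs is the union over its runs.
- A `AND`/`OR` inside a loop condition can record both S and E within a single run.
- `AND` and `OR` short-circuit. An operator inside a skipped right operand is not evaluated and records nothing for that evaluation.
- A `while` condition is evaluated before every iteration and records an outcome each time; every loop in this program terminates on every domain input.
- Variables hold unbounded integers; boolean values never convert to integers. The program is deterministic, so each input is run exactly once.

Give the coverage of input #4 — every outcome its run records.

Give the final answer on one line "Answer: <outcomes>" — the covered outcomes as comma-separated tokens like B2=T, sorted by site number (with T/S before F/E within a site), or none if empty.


Running input #4 (b=-1, u=3), event by event:
  B1->F, B2->T, B4->T, B5->F, B7->E, B6->F, B8->T
distinct outcomes covered: B1=F, B2=T, B4=T, B5=F, B6=F, B7=E, B8=T
Answer: B1=F, B2=T, B4=T, B5=F, B6=F, B7=E, B8=T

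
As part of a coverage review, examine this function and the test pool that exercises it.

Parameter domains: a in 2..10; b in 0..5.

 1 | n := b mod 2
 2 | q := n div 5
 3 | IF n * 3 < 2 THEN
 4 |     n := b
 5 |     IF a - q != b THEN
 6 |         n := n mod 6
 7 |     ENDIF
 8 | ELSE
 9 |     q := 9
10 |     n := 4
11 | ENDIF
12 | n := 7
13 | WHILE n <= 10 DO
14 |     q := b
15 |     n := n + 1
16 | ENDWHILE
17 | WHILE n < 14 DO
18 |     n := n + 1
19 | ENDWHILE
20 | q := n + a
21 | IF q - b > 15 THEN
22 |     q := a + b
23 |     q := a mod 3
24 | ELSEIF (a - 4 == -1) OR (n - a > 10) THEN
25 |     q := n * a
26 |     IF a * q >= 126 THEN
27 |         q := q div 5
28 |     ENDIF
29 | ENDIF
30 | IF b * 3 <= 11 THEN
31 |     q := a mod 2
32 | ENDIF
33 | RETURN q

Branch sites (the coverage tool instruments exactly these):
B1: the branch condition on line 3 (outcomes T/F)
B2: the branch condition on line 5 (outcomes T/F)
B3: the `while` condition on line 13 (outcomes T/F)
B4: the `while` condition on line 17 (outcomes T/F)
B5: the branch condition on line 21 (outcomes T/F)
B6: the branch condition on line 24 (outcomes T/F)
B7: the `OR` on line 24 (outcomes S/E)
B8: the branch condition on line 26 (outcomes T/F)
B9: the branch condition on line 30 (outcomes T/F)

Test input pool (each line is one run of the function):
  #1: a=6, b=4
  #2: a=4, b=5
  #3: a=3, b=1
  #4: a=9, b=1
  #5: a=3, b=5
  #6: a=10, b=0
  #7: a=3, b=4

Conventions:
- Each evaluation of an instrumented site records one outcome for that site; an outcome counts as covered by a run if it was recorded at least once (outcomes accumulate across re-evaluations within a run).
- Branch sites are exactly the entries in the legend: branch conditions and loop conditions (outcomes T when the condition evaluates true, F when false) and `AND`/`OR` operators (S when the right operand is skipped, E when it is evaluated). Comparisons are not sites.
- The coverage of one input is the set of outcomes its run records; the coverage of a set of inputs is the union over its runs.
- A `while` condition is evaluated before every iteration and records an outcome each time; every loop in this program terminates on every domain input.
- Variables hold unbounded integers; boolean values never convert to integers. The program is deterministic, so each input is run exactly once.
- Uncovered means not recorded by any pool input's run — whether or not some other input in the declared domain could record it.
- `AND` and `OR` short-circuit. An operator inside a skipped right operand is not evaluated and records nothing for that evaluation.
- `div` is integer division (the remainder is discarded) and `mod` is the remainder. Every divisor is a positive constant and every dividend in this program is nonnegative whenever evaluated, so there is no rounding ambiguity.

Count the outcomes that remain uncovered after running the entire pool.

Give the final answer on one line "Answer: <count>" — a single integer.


input #1 (a=6, b=4): events B1->T, B2->T, B3->T, B3->T, B3->T, B3->T, B3->F, B4->T, B4->T, B4->T, B4->F, B5->T, B9->F; covers B1=T, B2=T, B3=T, B3=F, B4=T, B4=F, B5=T, B9=F
input #2 (a=4, b=5): events B1->F, B3->T, B3->T, B3->T, B3->T, B3->F, B4->T, B4->T, B4->T, B4->F, B5->F, B7->E, B6->F, B9->F; covers B1=F, B3=T, B3=F, B4=T, B4=F, B5=F, B6=F, B7=E, B9=F
input #3 (a=3, b=1): events B1->F, B3->T, B3->T, B3->T, B3->T, B3->F, B4->T, B4->T, B4->T, B4->F, B5->T, B9->T; covers B1=F, B3=T, B3=F, B4=T, B4=F, B5=T, B9=T
input #4 (a=9, b=1): events B1->F, B3->T, B3->T, B3->T, B3->T, B3->F, B4->T, B4->T, B4->T, B4->F, B5->T, B9->T; covers B1=F, B3=T, B3=F, B4=T, B4=F, B5=T, B9=T
input #5 (a=3, b=5): events B1->F, B3->T, B3->T, B3->T, B3->T, B3->F, B4->T, B4->T, B4->T, B4->F, B5->F, B7->S, B6->T, B8->T, ...; covers B1=F, B3=T, B3=F, B4=T, B4=F, B5=F, B6=T, B7=S, B8=T, B9=F
input #6 (a=10, b=0): events B1->T, B2->T, B3->T, B3->T, B3->T, B3->T, B3->F, B4->T, B4->T, B4->T, B4->F, B5->T, B9->T; covers B1=T, B2=T, B3=T, B3=F, B4=T, B4=F, B5=T, B9=T
input #7 (a=3, b=4): events B1->T, B2->T, B3->T, B3->T, B3->T, B3->T, B3->F, B4->T, B4->T, B4->T, B4->F, B5->F, B7->S, B6->T, ...; covers B1=T, B2=T, B3=T, B3=F, B4=T, B4=F, B5=F, B6=T, B7=S, B8=T, B9=F
union over the pool: B1=T, B1=F, B2=T, B3=T, B3=F, B4=T, B4=F, B5=T, B5=F, B6=T, B6=F, B7=S, B7=E, B8=T, B9=T, B9=F
uncovered (2 of 18): B2=F, B8=F
Answer: 2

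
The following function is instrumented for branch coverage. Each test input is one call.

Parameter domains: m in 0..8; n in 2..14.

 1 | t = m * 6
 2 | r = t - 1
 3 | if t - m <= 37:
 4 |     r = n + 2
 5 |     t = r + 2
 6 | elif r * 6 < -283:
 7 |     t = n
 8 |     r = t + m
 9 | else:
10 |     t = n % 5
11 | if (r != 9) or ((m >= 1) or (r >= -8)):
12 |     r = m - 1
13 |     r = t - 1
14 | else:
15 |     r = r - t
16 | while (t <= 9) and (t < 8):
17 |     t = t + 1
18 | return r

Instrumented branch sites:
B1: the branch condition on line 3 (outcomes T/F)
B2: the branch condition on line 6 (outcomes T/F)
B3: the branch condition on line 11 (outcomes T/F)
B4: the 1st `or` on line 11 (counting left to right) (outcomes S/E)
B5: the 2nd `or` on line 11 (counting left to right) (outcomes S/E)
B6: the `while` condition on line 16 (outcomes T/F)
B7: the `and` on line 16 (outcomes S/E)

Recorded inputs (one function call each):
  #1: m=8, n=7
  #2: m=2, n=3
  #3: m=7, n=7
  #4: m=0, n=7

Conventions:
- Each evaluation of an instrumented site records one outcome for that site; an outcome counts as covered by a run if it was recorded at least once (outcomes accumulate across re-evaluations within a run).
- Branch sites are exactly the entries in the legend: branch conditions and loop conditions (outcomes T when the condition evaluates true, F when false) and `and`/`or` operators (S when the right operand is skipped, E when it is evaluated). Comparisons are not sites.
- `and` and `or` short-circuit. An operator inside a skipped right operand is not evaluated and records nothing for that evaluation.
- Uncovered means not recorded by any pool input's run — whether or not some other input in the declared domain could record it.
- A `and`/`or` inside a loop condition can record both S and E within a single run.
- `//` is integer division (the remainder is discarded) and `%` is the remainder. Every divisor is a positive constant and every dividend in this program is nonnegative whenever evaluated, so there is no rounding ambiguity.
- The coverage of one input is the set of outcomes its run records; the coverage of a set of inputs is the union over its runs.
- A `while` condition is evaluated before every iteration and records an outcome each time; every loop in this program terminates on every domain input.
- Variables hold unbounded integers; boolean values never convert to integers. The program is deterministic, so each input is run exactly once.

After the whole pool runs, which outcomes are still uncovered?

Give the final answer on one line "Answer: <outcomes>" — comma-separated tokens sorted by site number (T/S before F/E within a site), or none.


input #1 (m=8, n=7): events B1->F, B2->F, B4->S, B3->T, B7->E, B6->T, B7->E, B6->T, B7->E, B6->T, B7->E, B6->T, B7->E, B6->T, ...; covers B1=F, B2=F, B3=T, B4=S, B6=T, B6=F, B7=E
input #2 (m=2, n=3): events B1->T, B4->S, B3->T, B7->E, B6->T, B7->E, B6->F; covers B1=T, B3=T, B4=S, B6=T, B6=F, B7=E
input #3 (m=7, n=7): events B1->T, B4->E, B5->S, B3->T, B7->S, B6->F; covers B1=T, B3=T, B4=E, B5=S, B6=F, B7=S
input #4 (m=0, n=7): events B1->T, B4->E, B5->E, B3->T, B7->S, B6->F; covers B1=T, B3=T, B4=E, B5=E, B6=F, B7=S
union over the pool: B1=T, B1=F, B2=F, B3=T, B4=S, B4=E, B5=S, B5=E, B6=T, B6=F, B7=S, B7=E
uncovered (2 of 14): B2=T, B3=F
Answer: B2=T, B3=F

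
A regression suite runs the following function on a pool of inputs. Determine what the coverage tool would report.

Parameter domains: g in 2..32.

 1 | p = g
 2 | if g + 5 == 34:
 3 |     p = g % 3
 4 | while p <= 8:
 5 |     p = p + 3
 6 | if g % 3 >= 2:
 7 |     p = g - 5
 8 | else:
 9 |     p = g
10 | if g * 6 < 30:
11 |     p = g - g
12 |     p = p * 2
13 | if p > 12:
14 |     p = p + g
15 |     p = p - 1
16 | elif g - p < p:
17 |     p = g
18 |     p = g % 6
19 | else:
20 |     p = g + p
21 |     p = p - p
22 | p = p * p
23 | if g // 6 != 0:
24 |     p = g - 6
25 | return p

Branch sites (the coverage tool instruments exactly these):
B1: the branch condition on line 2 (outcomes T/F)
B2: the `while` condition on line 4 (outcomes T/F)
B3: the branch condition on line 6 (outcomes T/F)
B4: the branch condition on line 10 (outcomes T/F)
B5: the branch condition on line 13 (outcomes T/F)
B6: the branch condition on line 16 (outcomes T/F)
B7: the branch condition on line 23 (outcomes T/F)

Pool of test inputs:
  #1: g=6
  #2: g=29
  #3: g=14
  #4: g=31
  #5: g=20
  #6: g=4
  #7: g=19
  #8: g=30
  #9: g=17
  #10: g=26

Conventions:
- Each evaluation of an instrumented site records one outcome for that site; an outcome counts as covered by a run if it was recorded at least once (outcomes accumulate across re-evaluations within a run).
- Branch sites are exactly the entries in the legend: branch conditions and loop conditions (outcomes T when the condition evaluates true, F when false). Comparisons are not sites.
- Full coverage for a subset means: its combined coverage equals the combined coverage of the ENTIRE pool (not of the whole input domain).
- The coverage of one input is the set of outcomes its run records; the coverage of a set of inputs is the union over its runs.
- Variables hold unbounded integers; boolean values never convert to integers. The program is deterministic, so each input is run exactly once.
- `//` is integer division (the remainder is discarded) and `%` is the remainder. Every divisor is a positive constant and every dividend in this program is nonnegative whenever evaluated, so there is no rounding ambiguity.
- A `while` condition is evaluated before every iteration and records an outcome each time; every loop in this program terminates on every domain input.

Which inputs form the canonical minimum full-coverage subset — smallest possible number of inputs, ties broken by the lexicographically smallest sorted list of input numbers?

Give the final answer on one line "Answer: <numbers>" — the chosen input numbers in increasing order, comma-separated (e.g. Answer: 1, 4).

test 1 (g=6) fires B1->F, B2->T, B2->F, B3->F, B4->F, B5->F, B6->T, B7->T; hits B1=F, B2=T, B2=F, B3=F, B4=F, B5=F, B6=T, B7=T
test 2 (g=29) fires B1->T, B2->T, B2->T, B2->T, B2->F, B3->T, B4->F, B5->T, B7->T; hits B1=T, B2=T, B2=F, B3=T, B4=F, B5=T, B7=T
test 3 (g=14) fires B1->F, B2->F, B3->T, B4->F, B5->F, B6->T, B7->T; hits B1=F, B2=F, B3=T, B4=F, B5=F, B6=T, B7=T
test 4 (g=31) fires B1->F, B2->F, B3->F, B4->F, B5->T, B7->T; hits B1=F, B2=F, B3=F, B4=F, B5=T, B7=T
test 5 (g=20) fires B1->F, B2->F, B3->T, B4->F, B5->T, B7->T; hits B1=F, B2=F, B3=T, B4=F, B5=T, B7=T
test 6 (g=4) fires B1->F, B2->T, B2->T, B2->F, B3->F, B4->T, B5->F, B6->F, B7->F; hits B1=F, B2=T, B2=F, B3=F, B4=T, B5=F, B6=F, B7=F
test 7 (g=19) fires B1->F, B2->F, B3->F, B4->F, B5->T, B7->T; hits B1=F, B2=F, B3=F, B4=F, B5=T, B7=T
test 8 (g=30) fires B1->F, B2->F, B3->F, B4->F, B5->T, B7->T; hits B1=F, B2=F, B3=F, B4=F, B5=T, B7=T
test 9 (g=17) fires B1->F, B2->F, B3->T, B4->F, B5->F, B6->T, B7->T; hits B1=F, B2=F, B3=T, B4=F, B5=F, B6=T, B7=T
test 10 (g=26) fires B1->F, B2->F, B3->T, B4->F, B5->T, B7->T; hits B1=F, B2=F, B3=T, B4=F, B5=T, B7=T
union over all inputs: B1=T, B1=F, B2=T, B2=F, B3=T, B3=F, B4=T, B4=F, B5=T, B5=F, B6=T, B6=F, B7=T, B7=F (14 outcomes)
every size-1 subset falls short of the 14 outcomes (best: 8/14)
every size-2 subset falls short of the 14 outcomes (best: 13/14)
size 3: inputs {1, 2, 6} cover all 14 outcomes, and no lexicographically smaller subset of this size does

Answer: 1, 2, 6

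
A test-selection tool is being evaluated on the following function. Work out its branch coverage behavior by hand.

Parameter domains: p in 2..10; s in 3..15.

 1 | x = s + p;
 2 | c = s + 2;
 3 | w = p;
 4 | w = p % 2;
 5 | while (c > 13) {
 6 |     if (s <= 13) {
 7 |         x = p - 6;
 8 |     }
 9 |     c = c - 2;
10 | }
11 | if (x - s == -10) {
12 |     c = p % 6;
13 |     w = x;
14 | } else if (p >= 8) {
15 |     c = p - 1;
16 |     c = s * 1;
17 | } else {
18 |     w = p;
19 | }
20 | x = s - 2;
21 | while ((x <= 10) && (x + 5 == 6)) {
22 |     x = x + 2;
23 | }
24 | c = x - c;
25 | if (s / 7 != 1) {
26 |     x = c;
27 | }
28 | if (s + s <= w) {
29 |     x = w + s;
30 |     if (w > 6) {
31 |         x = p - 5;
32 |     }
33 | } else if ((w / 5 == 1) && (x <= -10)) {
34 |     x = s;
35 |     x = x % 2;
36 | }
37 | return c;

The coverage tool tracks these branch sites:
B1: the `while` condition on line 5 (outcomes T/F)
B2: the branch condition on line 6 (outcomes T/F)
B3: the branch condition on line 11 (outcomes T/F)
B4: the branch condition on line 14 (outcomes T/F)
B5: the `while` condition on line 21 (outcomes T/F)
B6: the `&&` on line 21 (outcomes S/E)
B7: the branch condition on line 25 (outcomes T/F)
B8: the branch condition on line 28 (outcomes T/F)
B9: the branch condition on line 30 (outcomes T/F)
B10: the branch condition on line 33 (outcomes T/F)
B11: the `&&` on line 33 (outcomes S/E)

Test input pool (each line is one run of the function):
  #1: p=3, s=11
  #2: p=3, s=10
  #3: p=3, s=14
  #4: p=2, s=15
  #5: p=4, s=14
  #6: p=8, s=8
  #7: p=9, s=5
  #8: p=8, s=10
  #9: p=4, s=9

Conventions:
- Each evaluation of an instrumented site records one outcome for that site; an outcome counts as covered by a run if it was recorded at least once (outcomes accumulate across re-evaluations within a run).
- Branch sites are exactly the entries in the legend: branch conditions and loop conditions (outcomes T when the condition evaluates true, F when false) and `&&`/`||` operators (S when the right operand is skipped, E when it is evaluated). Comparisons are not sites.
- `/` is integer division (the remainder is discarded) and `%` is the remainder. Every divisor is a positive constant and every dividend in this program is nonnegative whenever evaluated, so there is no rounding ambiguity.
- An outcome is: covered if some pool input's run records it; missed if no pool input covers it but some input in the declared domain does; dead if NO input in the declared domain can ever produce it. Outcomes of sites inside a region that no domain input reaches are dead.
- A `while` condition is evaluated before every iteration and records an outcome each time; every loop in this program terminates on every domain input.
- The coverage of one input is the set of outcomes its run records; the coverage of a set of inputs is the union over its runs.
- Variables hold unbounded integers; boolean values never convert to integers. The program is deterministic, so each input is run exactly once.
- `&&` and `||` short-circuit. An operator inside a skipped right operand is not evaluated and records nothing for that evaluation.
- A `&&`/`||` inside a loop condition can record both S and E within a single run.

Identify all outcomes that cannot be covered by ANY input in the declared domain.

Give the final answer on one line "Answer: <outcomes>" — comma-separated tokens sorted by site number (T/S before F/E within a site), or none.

sweeping the full domain (117 inputs) for each outcome:
  B10=T: no domain input ever produces it -> dead
  reachable outcomes have witnesses, e.g. B1=T (e.g. p=2, s=12), B1=F (e.g. p=2, s=3), B2=T (e.g. p=2, s=12), B2=F (e.g. p=2, s=14)

Answer: B10=T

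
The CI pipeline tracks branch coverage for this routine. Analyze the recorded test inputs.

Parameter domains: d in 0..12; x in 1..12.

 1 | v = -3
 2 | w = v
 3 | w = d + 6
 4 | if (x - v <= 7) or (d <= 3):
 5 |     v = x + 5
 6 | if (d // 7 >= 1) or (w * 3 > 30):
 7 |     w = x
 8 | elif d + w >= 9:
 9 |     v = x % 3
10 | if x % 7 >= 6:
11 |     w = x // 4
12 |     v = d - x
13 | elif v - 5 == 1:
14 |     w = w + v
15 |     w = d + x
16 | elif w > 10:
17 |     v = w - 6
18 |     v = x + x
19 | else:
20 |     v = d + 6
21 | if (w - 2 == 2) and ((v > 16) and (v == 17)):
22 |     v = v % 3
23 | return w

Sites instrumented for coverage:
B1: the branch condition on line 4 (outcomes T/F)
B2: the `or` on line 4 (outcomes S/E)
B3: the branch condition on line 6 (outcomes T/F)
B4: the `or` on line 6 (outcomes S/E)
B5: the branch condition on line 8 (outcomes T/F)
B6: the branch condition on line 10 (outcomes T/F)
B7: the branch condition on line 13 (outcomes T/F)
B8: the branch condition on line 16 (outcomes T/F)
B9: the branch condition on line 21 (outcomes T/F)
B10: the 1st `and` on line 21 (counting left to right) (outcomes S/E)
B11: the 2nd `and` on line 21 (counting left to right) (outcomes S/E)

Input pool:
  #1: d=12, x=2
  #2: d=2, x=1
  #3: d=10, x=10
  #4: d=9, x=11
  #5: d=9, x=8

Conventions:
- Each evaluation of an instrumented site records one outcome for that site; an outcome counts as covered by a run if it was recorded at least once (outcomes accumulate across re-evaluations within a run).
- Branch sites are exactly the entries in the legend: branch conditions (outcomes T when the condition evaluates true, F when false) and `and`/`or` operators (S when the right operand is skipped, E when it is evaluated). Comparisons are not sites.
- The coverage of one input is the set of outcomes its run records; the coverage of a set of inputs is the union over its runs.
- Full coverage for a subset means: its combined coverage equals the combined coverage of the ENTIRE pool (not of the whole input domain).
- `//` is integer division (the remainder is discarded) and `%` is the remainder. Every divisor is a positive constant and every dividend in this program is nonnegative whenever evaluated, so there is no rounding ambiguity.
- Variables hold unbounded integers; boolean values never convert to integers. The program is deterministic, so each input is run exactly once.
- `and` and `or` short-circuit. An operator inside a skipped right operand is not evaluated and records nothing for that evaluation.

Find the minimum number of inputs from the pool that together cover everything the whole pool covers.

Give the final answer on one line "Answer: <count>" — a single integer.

input #1 (d=12, x=2): events B2->S, B1->T, B4->S, B3->T, B6->F, B7->F, B8->F, B10->S, B9->F; covers B1=T, B2=S, B3=T, B4=S, B6=F, B7=F, B8=F, B9=F, B10=S
input #2 (d=2, x=1): events B2->S, B1->T, B4->E, B3->F, B5->T, B6->F, B7->F, B8->F, B10->S, B9->F; covers B1=T, B2=S, B3=F, B4=E, B5=T, B6=F, B7=F, B8=F, B9=F, B10=S
input #3 (d=10, x=10): events B2->E, B1->F, B4->S, B3->T, B6->F, B7->F, B8->F, B10->S, B9->F; covers B1=F, B2=E, B3=T, B4=S, B6=F, B7=F, B8=F, B9=F, B10=S
input #4 (d=9, x=11): events B2->E, B1->F, B4->S, B3->T, B6->F, B7->F, B8->T, B10->S, B9->F; covers B1=F, B2=E, B3=T, B4=S, B6=F, B7=F, B8=T, B9=F, B10=S
input #5 (d=9, x=8): events B2->E, B1->F, B4->S, B3->T, B6->F, B7->F, B8->F, B10->S, B9->F; covers B1=F, B2=E, B3=T, B4=S, B6=F, B7=F, B8=F, B9=F, B10=S
together the pool reaches 15 outcomes: B1=T, B1=F, B2=S, B2=E, B3=T, B3=F, B4=S, B4=E, B5=T, B6=F, B7=F, B8=T, B8=F, B9=F, B10=S
size 1 is not enough: best union over all size-1 subsets is 10/15
the canonical winner is {2, 4}: size 2, full 15-outcome coverage, earliest index list among size-2 covers

Answer: 2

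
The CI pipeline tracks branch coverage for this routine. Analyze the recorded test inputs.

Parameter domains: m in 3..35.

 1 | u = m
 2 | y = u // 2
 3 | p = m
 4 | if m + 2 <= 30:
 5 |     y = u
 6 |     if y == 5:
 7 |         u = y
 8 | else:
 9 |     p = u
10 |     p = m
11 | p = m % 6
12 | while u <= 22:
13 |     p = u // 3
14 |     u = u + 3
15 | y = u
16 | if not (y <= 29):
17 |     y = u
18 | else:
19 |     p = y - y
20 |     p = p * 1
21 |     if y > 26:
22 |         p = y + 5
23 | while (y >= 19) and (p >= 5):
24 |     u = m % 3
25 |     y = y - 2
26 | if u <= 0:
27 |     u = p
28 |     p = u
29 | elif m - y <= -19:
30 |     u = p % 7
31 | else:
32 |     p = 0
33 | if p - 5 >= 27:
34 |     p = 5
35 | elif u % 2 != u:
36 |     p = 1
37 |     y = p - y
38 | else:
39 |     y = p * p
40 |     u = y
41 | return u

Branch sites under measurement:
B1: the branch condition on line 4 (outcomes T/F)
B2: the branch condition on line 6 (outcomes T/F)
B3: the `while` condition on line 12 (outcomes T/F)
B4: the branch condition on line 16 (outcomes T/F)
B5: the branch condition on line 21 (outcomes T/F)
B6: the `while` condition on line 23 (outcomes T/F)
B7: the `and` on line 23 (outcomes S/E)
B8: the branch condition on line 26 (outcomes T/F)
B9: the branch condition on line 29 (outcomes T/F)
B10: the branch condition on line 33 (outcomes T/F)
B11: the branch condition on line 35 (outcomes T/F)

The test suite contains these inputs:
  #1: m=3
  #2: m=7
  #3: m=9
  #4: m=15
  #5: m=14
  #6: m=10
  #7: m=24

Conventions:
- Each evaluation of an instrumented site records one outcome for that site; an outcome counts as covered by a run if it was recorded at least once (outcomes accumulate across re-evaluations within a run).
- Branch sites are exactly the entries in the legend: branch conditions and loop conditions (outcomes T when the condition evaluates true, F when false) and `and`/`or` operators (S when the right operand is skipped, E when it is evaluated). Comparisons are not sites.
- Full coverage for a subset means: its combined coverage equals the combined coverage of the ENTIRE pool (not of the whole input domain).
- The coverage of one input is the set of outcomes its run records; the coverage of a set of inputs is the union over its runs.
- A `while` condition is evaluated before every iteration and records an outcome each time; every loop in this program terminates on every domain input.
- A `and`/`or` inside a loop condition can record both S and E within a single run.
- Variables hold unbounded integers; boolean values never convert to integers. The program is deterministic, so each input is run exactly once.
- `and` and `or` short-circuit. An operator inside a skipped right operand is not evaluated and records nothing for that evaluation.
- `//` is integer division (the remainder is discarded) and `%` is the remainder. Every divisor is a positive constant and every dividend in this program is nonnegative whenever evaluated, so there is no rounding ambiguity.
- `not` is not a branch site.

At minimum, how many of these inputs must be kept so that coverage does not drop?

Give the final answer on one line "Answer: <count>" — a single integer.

input #1 (m=3): events B1->T, B2->F, B3->T, B3->T, B3->T, B3->T, B3->T, B3->T, B3->T, B3->F, B4->F, B5->F, B7->E, B6->F, ...; covers B1=T, B2=F, B3=T, B3=F, B4=F, B5=F, B6=F, B7=E, B8=F, B9=T, B10=F, B11=F
input #2 (m=7): events B1->T, B2->F, B3->T, B3->T, B3->T, B3->T, B3->T, B3->T, B3->F, B4->F, B5->F, B7->E, B6->F, B8->F, ...; covers B1=T, B2=F, B3=T, B3=F, B4=F, B5=F, B6=F, B7=E, B8=F, B9=F, B10=F, B11=T
input #3 (m=9): events B1->T, B2->F, B3->T, B3->T, B3->T, B3->T, B3->T, B3->F, B4->F, B5->F, B7->E, B6->F, B8->F, B9->F, ...; covers B1=T, B2=F, B3=T, B3=F, B4=F, B5=F, B6=F, B7=E, B8=F, B9=F, B10=F, B11=T
input #4 (m=15): events B1->T, B2->F, B3->T, B3->T, B3->T, B3->F, B4->F, B5->F, B7->E, B6->F, B8->F, B9->F, B10->F, B11->T; covers B1=T, B2=F, B3=T, B3=F, B4=F, B5=F, B6=F, B7=E, B8=F, B9=F, B10=F, B11=T
input #5 (m=14): events B1->T, B2->F, B3->T, B3->T, B3->T, B3->F, B4->F, B5->F, B7->E, B6->F, B8->F, B9->F, B10->F, B11->T; covers B1=T, B2=F, B3=T, B3=F, B4=F, B5=F, B6=F, B7=E, B8=F, B9=F, B10=F, B11=T
input #6 (m=10): events B1->T, B2->F, B3->T, B3->T, B3->T, B3->T, B3->T, B3->F, B4->F, B5->F, B7->E, B6->F, B8->F, B9->F, ...; covers B1=T, B2=F, B3=T, B3=F, B4=F, B5=F, B6=F, B7=E, B8=F, B9=F, B10=F, B11=T
input #7 (m=24): events B1->T, B2->F, B3->F, B4->F, B5->F, B7->E, B6->F, B8->F, B9->F, B10->F, B11->T; covers B1=T, B2=F, B3=F, B4=F, B5=F, B6=F, B7=E, B8=F, B9=F, B10=F, B11=T
together the pool reaches 14 outcomes: B1=T, B2=F, B3=T, B3=F, B4=F, B5=F, B6=F, B7=E, B8=F, B9=T, B9=F, B10=F, B11=T, B11=F
checked all size-1 subsets: none covers 14 outcomes (max 12/14)
at size 2, {1, 2} reaches all 14 outcomes; every lexicographically earlier size-2 subset fails

Answer: 2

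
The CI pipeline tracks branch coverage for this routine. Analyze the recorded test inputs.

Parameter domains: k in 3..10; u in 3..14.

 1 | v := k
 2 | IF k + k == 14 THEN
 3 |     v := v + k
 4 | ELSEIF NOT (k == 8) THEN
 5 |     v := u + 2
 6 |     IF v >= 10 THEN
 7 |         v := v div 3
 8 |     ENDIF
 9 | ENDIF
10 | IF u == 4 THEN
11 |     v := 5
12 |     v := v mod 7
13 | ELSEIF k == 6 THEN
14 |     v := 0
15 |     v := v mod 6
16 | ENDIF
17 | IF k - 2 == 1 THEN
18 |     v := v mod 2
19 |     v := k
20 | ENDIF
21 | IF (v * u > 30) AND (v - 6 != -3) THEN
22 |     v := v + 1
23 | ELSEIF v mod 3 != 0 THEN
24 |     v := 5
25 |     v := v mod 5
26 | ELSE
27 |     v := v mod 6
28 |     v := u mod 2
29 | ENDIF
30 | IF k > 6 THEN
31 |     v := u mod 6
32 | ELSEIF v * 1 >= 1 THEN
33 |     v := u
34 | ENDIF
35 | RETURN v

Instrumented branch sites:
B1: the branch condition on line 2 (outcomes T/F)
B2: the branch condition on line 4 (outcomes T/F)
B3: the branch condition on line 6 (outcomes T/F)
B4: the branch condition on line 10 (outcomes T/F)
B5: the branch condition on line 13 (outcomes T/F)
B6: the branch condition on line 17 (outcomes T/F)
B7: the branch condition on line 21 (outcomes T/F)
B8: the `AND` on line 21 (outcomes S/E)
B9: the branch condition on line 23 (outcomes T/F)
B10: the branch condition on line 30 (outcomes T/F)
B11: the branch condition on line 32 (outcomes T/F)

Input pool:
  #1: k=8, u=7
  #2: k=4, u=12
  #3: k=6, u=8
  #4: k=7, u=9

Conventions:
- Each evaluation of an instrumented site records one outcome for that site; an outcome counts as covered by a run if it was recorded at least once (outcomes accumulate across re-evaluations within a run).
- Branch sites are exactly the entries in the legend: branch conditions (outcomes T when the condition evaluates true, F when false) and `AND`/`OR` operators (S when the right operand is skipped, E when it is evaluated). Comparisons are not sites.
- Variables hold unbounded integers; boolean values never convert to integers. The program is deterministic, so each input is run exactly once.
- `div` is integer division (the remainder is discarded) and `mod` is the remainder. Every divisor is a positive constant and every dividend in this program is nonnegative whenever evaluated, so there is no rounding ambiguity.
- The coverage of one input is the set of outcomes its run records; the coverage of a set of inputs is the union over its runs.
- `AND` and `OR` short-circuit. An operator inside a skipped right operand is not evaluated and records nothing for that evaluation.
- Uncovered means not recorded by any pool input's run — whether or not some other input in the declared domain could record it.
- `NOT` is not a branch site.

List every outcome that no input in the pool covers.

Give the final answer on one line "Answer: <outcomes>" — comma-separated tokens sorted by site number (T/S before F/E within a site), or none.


#1 (k=8, u=7) -> B1->F, B2->F, B4->F, B5->F, B6->F, B8->E, B7->T, B10->T; covered: B1=F, B2=F, B4=F, B5=F, B6=F, B7=T, B8=E, B10=T
#2 (k=4, u=12) -> B1->F, B2->T, B3->T, B4->F, B5->F, B6->F, B8->E, B7->T, B10->F, B11->T; covered: B1=F, B2=T, B3=T, B4=F, B5=F, B6=F, B7=T, B8=E, B10=F, B11=T
#3 (k=6, u=8) -> B1->F, B2->T, B3->T, B4->F, B5->T, B6->F, B8->S, B7->F, B9->F, B10->F, B11->F; covered: B1=F, B2=T, B3=T, B4=F, B5=T, B6=F, B7=F, B8=S, B9=F, B10=F, B11=F
#4 (k=7, u=9) -> B1->T, B4->F, B5->F, B6->F, B8->E, B7->T, B10->T; covered: B1=T, B4=F, B5=F, B6=F, B7=T, B8=E, B10=T
union over the pool: B1=T, B1=F, B2=T, B2=F, B3=T, B4=F, B5=T, B5=F, B6=F, B7=T, B7=F, B8=S, B8=E, B9=F, B10=T, B10=F, B11=T, B11=F
uncovered (4 of 22): B3=F, B4=T, B6=T, B9=T
Answer: B3=F, B4=T, B6=T, B9=T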